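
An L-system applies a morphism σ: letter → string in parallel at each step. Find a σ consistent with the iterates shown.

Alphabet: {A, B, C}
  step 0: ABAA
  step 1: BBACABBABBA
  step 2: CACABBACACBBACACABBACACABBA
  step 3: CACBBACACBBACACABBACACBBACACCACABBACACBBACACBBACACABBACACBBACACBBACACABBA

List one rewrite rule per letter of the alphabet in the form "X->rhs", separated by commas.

  step 2 ⇒ step 3: CACABBACACBBACACABBACACABBA ⇒ CAC·BBA·CAC·BBA·CA·CA·BBA·CAC·BBA·CAC·CA·CA·BBA·CAC·BBA·CAC·BBA·CA·CA·BBA·CAC·BBA·CAC·BBA·CA·CA·BBA
    A ↦ BBA
    B ↦ CA
    C ↦ CAC

A->BBA, B->CA, C->CAC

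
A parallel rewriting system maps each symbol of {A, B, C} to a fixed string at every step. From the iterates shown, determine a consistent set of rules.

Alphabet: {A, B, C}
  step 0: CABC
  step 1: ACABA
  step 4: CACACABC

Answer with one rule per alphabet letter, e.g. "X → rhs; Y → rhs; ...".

A->C, B->AB, C->A

  step 0 ⇒ step 1: CABC ⇒ A·C·AB·A
    A ↦ C
    B ↦ AB
    C ↦ A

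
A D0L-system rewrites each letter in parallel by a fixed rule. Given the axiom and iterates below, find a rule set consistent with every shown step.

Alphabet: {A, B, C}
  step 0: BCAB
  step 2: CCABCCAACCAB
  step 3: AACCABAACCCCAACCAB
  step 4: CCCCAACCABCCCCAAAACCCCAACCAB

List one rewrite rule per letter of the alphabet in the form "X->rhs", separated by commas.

A->CC, B->AB, C->A

  step 3 ⇒ step 4: AACCABAACCCCAACCAB ⇒ CC·CC·A·A·CC·AB·CC·CC·A·A·A·A·CC·CC·A·A·CC·AB
    A ↦ CC
    B ↦ AB
    C ↦ A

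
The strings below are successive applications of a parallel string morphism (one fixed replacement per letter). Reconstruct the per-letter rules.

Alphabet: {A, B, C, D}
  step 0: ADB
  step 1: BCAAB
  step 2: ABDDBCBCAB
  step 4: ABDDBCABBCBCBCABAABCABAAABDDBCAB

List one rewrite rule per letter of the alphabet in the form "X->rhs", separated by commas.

  step 1 ⇒ step 2: BCAAB ⇒ AB·DD·BC·BC·AB
    A ↦ BC
    B ↦ AB
    C ↦ DD
  step 0 ⇒ step 1: ADB ⇒ BC·A·AB
    D ↦ A

A->BC, B->AB, C->DD, D->A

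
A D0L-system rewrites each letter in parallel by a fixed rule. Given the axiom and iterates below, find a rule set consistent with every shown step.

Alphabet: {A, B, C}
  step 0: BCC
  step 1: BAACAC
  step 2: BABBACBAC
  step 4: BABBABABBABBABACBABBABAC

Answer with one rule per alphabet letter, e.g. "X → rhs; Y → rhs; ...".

  step 1 ⇒ step 2: BAACAC ⇒ BA·B·B·AC·B·AC
    A ↦ B
    B ↦ BA
    C ↦ AC

A->B, B->BA, C->AC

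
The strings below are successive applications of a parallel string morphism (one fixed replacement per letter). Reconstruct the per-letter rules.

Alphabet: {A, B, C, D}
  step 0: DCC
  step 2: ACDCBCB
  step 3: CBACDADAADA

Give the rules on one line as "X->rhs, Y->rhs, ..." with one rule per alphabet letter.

A->CB, B->DA, C->A, D->CD

  step 2 ⇒ step 3: ACDCBCB ⇒ CB·A·CD·A·DA·A·DA
    A ↦ CB
    B ↦ DA
    C ↦ A
    D ↦ CD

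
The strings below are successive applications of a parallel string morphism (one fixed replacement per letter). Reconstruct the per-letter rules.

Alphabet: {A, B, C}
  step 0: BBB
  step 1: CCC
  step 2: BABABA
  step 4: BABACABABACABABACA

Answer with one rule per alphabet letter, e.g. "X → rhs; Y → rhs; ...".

A->CA, B->C, C->BA

  step 1 ⇒ step 2: CCC ⇒ BA·BA·BA
    C ↦ BA
    A ↦ CA  (constrained at step 2)
  step 0 ⇒ step 1: BBB ⇒ C·C·C
    B ↦ C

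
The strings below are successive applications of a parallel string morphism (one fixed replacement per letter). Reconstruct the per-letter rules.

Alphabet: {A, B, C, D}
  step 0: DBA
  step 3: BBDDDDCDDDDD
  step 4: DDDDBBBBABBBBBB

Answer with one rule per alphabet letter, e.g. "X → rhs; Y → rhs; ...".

A->CD, B->DD, C->AB, D->B

  step 3 ⇒ step 4: BBDDDDCDDDDD ⇒ DD·DD·B·B·B·B·AB·B·B·B·B·B
    B ↦ DD
    C ↦ AB
    D ↦ B
    A ↦ CD  (constrained at step 0)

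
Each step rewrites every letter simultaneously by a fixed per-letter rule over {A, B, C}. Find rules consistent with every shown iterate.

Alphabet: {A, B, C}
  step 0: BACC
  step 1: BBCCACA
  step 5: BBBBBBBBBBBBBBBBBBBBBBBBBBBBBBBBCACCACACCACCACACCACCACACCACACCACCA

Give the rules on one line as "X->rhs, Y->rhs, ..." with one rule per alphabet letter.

A->C, B->BB, C->CA

  step 0 ⇒ step 1: BACC ⇒ BB·C·CA·CA
    A ↦ C
    B ↦ BB
    C ↦ CA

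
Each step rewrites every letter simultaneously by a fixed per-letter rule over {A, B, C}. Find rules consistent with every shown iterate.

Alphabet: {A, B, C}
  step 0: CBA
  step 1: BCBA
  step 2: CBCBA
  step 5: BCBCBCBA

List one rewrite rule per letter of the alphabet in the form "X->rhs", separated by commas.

A->BA, B->C, C->B

  step 1 ⇒ step 2: BCBA ⇒ C·B·C·BA
    A ↦ BA
    B ↦ C
    C ↦ B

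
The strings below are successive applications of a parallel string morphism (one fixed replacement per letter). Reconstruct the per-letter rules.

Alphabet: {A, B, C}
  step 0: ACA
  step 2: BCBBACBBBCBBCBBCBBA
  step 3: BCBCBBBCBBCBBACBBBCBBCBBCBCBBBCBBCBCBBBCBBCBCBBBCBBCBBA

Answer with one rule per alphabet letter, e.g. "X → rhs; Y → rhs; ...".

A->BA, B->BCB, C->CBB

  step 2 ⇒ step 3: BCBBACBBBCBBCBBCBBA ⇒ BCB·CBB·BCB·BCB·BA·CBB·BCB·BCB·BCB·CBB·BCB·BCB·CBB·BCB·BCB·CBB·BCB·BCB·BA
    A ↦ BA
    B ↦ BCB
    C ↦ CBB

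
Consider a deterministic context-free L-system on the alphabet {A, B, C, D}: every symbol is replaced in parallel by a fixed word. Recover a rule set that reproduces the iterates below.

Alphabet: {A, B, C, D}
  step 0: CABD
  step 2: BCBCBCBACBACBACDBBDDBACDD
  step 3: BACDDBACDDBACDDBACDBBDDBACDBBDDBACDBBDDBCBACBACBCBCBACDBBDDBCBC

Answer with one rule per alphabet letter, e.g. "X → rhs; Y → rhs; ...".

A->DBB, B->BAC, C->DD, D->BC

  step 2 ⇒ step 3: BCBCBCBACBACBACDBBDDBACDD ⇒ BAC·DD·BAC·DD·BAC·DD·BAC·DBB·DD·BAC·DBB·DD·BAC·DBB·DD·BC·BAC·BAC·BC·BC·BAC·DBB·DD·BC·BC
    A ↦ DBB
    B ↦ BAC
    C ↦ DD
    D ↦ BC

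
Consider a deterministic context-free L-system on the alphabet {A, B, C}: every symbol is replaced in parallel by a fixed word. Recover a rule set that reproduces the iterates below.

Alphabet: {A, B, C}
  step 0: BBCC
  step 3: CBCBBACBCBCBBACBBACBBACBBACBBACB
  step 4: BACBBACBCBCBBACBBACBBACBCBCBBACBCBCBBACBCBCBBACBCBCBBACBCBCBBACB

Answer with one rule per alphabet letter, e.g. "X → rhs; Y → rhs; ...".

A->CB, B->CB, C->BA

  step 3 ⇒ step 4: CBCBBACBCBCBBACBBACBBACBBACBBACB ⇒ BA·CB·BA·CB·CB·CB·BA·CB·BA·CB·BA·CB·CB·CB·BA·CB·CB·CB·BA·CB·CB·CB·BA·CB·CB·CB·BA·CB·CB·CB·BA·CB
    A ↦ CB
    B ↦ CB
    C ↦ BA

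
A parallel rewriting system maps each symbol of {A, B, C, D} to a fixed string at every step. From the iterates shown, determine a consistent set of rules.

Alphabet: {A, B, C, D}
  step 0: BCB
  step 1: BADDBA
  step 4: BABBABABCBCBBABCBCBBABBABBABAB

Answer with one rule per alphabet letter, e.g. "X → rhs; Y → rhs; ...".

A->B, B->BA, C->DD, D->CB

  step 0 ⇒ step 1: BCB ⇒ BA·DD·BA
    B ↦ BA
    C ↦ DD
    A ↦ B  (constrained at step 1)
    D ↦ CB  (constrained at step 1)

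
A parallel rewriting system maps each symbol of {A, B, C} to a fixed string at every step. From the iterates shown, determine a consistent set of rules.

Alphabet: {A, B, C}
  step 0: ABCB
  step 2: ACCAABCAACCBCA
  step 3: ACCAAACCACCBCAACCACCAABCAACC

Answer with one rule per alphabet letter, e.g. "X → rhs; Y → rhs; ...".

A->ACC, B->BC, C->A

  step 2 ⇒ step 3: ACCAABCAACCBCA ⇒ ACC·A·A·ACC·ACC·BC·A·ACC·ACC·A·A·BC·A·ACC
    A ↦ ACC
    B ↦ BC
    C ↦ A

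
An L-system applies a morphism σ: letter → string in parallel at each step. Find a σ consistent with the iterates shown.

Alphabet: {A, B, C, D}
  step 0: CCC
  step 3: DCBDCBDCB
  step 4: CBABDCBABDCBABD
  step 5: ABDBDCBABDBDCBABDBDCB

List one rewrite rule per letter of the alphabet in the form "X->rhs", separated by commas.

  step 4 ⇒ step 5: CBABDCBABDCBABD ⇒ AB·D·B·D·CB·AB·D·B·D·CB·AB·D·B·D·CB
    A ↦ B
    B ↦ D
    C ↦ AB
    D ↦ CB

A->B, B->D, C->AB, D->CB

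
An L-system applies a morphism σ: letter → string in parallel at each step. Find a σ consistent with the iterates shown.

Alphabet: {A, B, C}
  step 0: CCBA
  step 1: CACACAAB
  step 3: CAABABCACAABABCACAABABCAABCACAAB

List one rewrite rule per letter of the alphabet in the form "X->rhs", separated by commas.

A->AB, B->CA, C->CA

  step 0 ⇒ step 1: CCBA ⇒ CA·CA·CA·AB
    A ↦ AB
    B ↦ CA
    C ↦ CA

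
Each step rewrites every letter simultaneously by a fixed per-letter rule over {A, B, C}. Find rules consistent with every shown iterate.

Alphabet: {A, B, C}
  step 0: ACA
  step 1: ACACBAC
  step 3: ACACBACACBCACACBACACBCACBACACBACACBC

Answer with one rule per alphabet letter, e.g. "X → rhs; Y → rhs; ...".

  step 0 ⇒ step 1: ACA ⇒ AC·ACB·AC
    A ↦ AC
    C ↦ ACB
    B ↦ C  (constrained at step 1)

A->AC, B->C, C->ACB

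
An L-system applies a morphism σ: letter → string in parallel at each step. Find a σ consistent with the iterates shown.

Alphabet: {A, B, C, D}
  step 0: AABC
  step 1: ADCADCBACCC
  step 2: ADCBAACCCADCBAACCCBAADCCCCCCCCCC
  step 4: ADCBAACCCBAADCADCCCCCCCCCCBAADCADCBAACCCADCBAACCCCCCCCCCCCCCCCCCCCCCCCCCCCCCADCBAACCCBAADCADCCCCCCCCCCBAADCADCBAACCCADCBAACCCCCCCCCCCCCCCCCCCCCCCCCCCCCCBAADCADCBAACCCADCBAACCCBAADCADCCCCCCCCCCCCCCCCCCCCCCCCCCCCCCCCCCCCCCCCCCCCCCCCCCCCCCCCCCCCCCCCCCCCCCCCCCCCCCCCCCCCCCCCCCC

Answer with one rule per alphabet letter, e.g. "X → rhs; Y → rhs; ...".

A->ADC, B->BA, C->CCC, D->BAA

  step 1 ⇒ step 2: ADCADCBACCC ⇒ ADC·BAA·CCC·ADC·BAA·CCC·BA·ADC·CCC·CCC·CCC
    A ↦ ADC
    B ↦ BA
    C ↦ CCC
    D ↦ BAA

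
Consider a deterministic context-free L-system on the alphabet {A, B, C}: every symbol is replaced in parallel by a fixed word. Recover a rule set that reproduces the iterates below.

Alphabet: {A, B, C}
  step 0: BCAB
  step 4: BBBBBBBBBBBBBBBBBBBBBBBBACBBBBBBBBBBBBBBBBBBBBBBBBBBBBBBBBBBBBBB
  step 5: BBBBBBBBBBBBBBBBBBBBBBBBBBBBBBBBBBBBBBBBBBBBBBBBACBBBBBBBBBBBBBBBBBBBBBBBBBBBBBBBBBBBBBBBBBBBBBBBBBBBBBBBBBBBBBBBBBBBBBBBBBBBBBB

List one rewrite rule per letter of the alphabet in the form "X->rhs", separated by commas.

A->ACB, B->BB, C->B

  step 4 ⇒ step 5: BBBBBBBBBBBBBBBBBBBBBBBBACBBBBBBBBBBBBBBBBBBBBBBBBBBBBBBBBBBBBBB ⇒ BB·BB·BB·BB·BB·BB·BB·BB·BB·BB·BB·BB·BB·BB·BB·BB·BB·BB·BB·BB·BB·BB·BB·BB·ACB·B·BB·BB·BB·BB·BB·BB·BB·BB·BB·BB·BB·BB·BB·BB·BB·BB·BB·BB·BB·BB·BB·BB·BB·BB·BB·BB·BB·BB·BB·BB·BB·BB·BB·BB·BB·BB·BB·BB
    A ↦ ACB
    B ↦ BB
    C ↦ B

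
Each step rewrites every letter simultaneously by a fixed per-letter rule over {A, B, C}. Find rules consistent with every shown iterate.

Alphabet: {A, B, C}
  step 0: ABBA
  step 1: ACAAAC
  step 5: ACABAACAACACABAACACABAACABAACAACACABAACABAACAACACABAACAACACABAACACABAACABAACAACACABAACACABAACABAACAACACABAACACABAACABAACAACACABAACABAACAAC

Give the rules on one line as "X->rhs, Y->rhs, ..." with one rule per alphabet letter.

A->AC, B->A, C->ABA

  step 0 ⇒ step 1: ABBA ⇒ AC·A·A·AC
    A ↦ AC
    B ↦ A
    C ↦ ABA  (constrained at step 1)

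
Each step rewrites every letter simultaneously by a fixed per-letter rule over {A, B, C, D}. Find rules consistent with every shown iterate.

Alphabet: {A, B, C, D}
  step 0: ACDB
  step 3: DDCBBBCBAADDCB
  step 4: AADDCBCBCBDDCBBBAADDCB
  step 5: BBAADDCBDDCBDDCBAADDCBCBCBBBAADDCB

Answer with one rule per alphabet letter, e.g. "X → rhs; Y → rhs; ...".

  step 4 ⇒ step 5: AADDCBCBCBDDCBBBAADDCB ⇒ B·B·A·A·DD·CB·DD·CB·DD·CB·A·A·DD·CB·CB·CB·B·B·A·A·DD·CB
    A ↦ B
    B ↦ CB
    C ↦ DD
    D ↦ A

A->B, B->CB, C->DD, D->A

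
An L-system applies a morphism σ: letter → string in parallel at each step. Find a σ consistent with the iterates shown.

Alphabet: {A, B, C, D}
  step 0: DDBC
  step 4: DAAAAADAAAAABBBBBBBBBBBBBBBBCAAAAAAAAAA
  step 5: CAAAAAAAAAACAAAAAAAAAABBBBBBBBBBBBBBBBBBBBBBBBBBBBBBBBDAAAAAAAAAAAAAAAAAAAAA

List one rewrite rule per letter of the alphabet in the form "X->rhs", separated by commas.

  step 4 ⇒ step 5: DAAAAADAAAAABBBBBBBBBBBBBBBBCAAAAAAAAAA ⇒ C·AA·AA·AA·AA·AA·C·AA·AA·AA·AA·AA·BB·BB·BB·BB·BB·BB·BB·BB·BB·BB·BB·BB·BB·BB·BB·BB·DA·AA·AA·AA·AA·AA·AA·AA·AA·AA·AA
    A ↦ AA
    B ↦ BB
    C ↦ DA
    D ↦ C

A->AA, B->BB, C->DA, D->C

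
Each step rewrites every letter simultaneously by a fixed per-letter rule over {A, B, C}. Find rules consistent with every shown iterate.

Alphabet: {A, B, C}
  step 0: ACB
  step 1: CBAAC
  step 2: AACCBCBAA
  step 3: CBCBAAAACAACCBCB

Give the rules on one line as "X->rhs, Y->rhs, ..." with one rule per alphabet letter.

  step 2 ⇒ step 3: AACCBCBAA ⇒ CB·CB·AA·AA·C·AA·C·CB·CB
    A ↦ CB
    B ↦ C
    C ↦ AA

A->CB, B->C, C->AA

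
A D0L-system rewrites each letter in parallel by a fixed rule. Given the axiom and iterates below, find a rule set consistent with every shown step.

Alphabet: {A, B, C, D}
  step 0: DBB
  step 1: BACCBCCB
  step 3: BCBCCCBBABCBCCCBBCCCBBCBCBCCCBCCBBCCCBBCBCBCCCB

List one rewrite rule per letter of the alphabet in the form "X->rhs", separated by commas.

A->DCC, B->CCB, C->BC, D->BA

  step 0 ⇒ step 1: DBB ⇒ BA·CCB·CCB
    B ↦ CCB
    D ↦ BA
    A ↦ DCC  (constrained at step 1)
    C ↦ BC  (constrained at step 1)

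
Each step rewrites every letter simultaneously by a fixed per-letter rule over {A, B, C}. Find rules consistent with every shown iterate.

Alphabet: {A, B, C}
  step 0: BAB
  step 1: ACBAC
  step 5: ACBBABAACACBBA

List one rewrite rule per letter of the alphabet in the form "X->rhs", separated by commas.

A->B, B->AC, C->A

  step 0 ⇒ step 1: BAB ⇒ AC·B·AC
    A ↦ B
    B ↦ AC
    C ↦ A  (constrained at step 1)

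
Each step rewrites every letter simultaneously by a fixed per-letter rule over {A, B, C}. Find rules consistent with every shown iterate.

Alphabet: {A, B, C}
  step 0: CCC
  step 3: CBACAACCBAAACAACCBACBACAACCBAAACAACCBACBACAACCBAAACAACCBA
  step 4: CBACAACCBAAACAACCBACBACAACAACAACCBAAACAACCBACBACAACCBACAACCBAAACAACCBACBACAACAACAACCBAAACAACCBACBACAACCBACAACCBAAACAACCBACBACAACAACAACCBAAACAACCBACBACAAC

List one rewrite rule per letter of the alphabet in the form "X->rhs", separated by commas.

A->AAC, B->C, C->CBA

  step 3 ⇒ step 4: CBACAACCBAAACAACCBACBACAACCBAAACAACCBACBACAACCBAAACAACCBA ⇒ CBA·C·AAC·CBA·AAC·AAC·CBA·CBA·C·AAC·AAC·AAC·CBA·AAC·AAC·CBA·CBA·C·AAC·CBA·C·AAC·CBA·AAC·AAC·CBA·CBA·C·AAC·AAC·AAC·CBA·AAC·AAC·CBA·CBA·C·AAC·CBA·C·AAC·CBA·AAC·AAC·CBA·CBA·C·AAC·AAC·AAC·CBA·AAC·AAC·CBA·CBA·C·AAC
    A ↦ AAC
    B ↦ C
    C ↦ CBA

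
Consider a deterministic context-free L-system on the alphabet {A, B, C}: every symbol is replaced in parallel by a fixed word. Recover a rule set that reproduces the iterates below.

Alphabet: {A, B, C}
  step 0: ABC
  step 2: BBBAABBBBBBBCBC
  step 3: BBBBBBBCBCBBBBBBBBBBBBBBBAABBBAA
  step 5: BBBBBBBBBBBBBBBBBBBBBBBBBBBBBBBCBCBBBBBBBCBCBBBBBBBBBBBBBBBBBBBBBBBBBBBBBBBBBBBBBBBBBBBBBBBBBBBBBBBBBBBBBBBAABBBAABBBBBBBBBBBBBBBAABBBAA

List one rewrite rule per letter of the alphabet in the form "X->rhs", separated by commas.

  step 2 ⇒ step 3: BBBAABBBBBBBCBC ⇒ BB·BB·BB·BC·BC·BB·BB·BB·BB·BB·BB·BB·BAA·BB·BAA
    A ↦ BC
    B ↦ BB
    C ↦ BAA

A->BC, B->BB, C->BAA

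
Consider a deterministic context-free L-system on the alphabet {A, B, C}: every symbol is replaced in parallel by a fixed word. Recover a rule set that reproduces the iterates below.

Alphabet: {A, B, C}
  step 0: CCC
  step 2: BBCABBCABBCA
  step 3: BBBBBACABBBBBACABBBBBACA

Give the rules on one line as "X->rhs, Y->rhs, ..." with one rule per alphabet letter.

  step 2 ⇒ step 3: BBCABBCABBCA ⇒ BB·BB·BA·CA·BB·BB·BA·CA·BB·BB·BA·CA
    A ↦ CA
    B ↦ BB
    C ↦ BA

A->CA, B->BB, C->BA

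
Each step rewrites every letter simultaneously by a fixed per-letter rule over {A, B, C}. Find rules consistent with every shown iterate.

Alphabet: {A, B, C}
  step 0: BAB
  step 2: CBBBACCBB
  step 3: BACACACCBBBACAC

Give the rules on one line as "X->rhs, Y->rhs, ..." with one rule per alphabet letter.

  step 2 ⇒ step 3: CBBBACCBB ⇒ B·AC·AC·AC·CB·B·B·AC·AC
    A ↦ CB
    B ↦ AC
    C ↦ B

A->CB, B->AC, C->B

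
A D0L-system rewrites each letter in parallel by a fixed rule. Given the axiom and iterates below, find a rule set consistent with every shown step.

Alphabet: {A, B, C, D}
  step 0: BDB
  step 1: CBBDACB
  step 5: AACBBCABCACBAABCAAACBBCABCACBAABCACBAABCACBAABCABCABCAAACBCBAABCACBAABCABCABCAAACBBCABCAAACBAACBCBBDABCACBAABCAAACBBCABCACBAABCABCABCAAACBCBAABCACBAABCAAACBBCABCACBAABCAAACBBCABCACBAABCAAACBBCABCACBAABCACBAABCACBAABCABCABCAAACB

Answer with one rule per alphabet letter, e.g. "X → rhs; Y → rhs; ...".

  step 0 ⇒ step 1: BDB ⇒ CB·BDA·CB
    B ↦ CB
    D ↦ BDA
    A ↦ BCA  (constrained at step 1)
    C ↦ AA  (constrained at step 1)

A->BCA, B->CB, C->AA, D->BDA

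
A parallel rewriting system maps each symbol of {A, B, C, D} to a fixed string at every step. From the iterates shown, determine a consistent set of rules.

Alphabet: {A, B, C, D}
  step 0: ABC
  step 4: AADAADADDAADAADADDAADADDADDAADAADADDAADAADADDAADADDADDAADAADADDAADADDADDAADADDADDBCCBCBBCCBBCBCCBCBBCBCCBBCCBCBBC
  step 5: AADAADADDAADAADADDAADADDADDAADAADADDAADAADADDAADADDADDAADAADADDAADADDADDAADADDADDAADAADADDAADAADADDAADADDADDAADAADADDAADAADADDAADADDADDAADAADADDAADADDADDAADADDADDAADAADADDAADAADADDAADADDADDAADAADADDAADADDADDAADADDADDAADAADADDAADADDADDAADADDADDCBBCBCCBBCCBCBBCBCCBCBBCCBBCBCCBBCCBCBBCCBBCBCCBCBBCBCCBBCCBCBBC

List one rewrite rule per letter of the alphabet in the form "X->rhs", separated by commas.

  step 4 ⇒ step 5: AADAADADDAADAADADDAADADDADDAADAADADDAADAADADDAADADDADDAADAADADDAADADDADDAADADDADDBCCBCBBCCBBCBCCBCBBCBCCBBCCBCBBC ⇒ AAD·AAD·ADD·AAD·AAD·ADD·AAD·ADD·ADD·AAD·AAD·ADD·AAD·AAD·ADD·AAD·ADD·ADD·AAD·AAD·ADD·AAD·ADD·ADD·AAD·ADD·ADD·AAD·AAD·ADD·AAD·AAD·ADD·AAD·ADD·ADD·AAD·AAD·ADD·AAD·AAD·ADD·AAD·ADD·ADD·AAD·AAD·ADD·AAD·ADD·ADD·AAD·ADD·ADD·AAD·AAD·ADD·AAD·AAD·ADD·AAD·ADD·ADD·AAD·AAD·ADD·AAD·ADD·ADD·AAD·ADD·ADD·AAD·AAD·ADD·AAD·ADD·ADD·AAD·ADD·ADD·CB·BC·BC·CB·BC·CB·CB·BC·BC·CB·CB·BC·CB·BC·BC·CB·BC·CB·CB·BC·CB·BC·BC·CB·CB·BC·BC·CB·BC·CB·CB·BC
    A ↦ AAD
    B ↦ CB
    C ↦ BC
    D ↦ ADD

A->AAD, B->CB, C->BC, D->ADD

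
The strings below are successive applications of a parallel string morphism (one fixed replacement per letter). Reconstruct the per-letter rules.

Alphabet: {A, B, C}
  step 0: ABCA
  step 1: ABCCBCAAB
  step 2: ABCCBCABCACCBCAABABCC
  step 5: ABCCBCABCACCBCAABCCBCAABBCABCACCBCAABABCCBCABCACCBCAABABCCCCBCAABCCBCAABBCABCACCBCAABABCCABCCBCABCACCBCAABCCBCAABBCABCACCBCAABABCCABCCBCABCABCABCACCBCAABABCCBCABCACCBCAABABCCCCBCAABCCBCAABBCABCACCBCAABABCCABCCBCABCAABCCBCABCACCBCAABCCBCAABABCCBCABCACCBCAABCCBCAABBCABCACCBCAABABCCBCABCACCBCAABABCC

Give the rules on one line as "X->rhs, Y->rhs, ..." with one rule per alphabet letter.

  step 1 ⇒ step 2: ABCCBCAAB ⇒ AB·CC·BCA·BCA·CC·BCA·AB·AB·CC
    A ↦ AB
    B ↦ CC
    C ↦ BCA

A->AB, B->CC, C->BCA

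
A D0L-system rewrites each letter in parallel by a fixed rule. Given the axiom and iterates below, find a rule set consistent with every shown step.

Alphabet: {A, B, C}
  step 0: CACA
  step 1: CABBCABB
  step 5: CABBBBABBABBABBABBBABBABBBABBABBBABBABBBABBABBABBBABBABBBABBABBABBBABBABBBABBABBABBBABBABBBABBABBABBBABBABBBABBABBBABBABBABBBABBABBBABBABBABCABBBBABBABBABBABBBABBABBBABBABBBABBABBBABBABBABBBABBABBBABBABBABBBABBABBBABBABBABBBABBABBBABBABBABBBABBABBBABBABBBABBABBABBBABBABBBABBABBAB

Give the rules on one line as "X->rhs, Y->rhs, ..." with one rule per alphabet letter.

A->B, B->BBA, C->CAB

  step 0 ⇒ step 1: CACA ⇒ CAB·B·CAB·B
    A ↦ B
    C ↦ CAB
    B ↦ BBA  (constrained at step 1)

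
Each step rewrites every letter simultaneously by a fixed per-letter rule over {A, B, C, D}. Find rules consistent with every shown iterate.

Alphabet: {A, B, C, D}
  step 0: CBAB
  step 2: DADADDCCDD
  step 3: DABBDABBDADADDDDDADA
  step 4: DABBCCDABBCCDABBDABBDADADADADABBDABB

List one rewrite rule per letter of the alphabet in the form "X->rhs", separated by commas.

A->BB, B->C, C->DD, D->DA

  step 3 ⇒ step 4: DABBDABBDADADDDDDADA ⇒ DA·BB·C·C·DA·BB·C·C·DA·BB·DA·BB·DA·DA·DA·DA·DA·BB·DA·BB
    A ↦ BB
    B ↦ C
    D ↦ DA
  step 2 ⇒ step 3: DADADDCCDD ⇒ DA·BB·DA·BB·DA·DA·DD·DD·DA·DA
    C ↦ DD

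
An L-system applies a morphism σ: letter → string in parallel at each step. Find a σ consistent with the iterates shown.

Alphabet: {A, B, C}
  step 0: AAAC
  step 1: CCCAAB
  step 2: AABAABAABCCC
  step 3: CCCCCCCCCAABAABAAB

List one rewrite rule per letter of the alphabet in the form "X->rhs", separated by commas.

  step 2 ⇒ step 3: AABAABAABCCC ⇒ C·C·C·C·C·C·C·C·C·AAB·AAB·AAB
    A ↦ C
    B ↦ C
    C ↦ AAB

A->C, B->C, C->AAB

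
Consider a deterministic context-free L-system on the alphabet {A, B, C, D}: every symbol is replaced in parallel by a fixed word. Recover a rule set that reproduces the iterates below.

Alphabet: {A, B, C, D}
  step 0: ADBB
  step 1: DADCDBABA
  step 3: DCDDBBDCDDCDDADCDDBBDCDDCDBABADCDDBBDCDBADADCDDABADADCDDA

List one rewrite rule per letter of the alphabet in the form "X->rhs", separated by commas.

A->DA, B->BA, C->DBB, D->DCD

  step 0 ⇒ step 1: ADBB ⇒ DA·DCD·BA·BA
    A ↦ DA
    B ↦ BA
    D ↦ DCD
    C ↦ DBB  (constrained at step 1)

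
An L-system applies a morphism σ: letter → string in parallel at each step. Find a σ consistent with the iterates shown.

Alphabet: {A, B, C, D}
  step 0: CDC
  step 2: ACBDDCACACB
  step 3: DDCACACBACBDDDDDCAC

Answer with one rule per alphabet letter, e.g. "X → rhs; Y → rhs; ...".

A->D, B->CAC, C->D, D->ACB

  step 2 ⇒ step 3: ACBDDCACACB ⇒ D·D·CAC·ACB·ACB·D·D·D·D·D·CAC
    A ↦ D
    B ↦ CAC
    C ↦ D
    D ↦ ACB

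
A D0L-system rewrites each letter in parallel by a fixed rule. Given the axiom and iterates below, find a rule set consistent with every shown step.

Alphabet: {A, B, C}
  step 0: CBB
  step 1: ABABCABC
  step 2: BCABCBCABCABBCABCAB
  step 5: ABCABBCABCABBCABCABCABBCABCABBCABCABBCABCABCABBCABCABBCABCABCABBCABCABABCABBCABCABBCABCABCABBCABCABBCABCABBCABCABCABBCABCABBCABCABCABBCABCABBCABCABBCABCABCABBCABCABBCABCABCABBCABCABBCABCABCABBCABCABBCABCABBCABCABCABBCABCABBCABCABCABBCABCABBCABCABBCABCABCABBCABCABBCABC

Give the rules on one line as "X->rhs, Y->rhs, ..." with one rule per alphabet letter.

A->BC, B->ABC, C->AB

  step 1 ⇒ step 2: ABABCABC ⇒ BC·ABC·BC·ABC·AB·BC·ABC·AB
    A ↦ BC
    B ↦ ABC
    C ↦ AB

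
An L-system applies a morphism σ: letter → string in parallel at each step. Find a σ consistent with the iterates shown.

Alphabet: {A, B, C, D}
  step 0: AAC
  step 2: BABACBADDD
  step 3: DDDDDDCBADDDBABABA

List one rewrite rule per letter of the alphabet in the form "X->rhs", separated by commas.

A->D, B->DD, C->CBA, D->BA

  step 2 ⇒ step 3: BABACBADDD ⇒ DD·D·DD·D·CBA·DD·D·BA·BA·BA
    A ↦ D
    B ↦ DD
    C ↦ CBA
    D ↦ BA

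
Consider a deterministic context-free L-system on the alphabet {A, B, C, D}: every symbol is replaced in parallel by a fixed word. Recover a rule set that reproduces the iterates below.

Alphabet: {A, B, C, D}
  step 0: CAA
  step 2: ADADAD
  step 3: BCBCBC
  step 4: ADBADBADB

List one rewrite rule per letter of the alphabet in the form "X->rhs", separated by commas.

A->B, B->AD, C->B, D->C

  step 3 ⇒ step 4: BCBCBC ⇒ AD·B·AD·B·AD·B
    B ↦ AD
    C ↦ B
  step 2 ⇒ step 3: ADADAD ⇒ B·C·B·C·B·C
    A ↦ B
  step 2 ⇒ step 3: ADADAD ⇒ B·C·B·C·B·C
    D ↦ C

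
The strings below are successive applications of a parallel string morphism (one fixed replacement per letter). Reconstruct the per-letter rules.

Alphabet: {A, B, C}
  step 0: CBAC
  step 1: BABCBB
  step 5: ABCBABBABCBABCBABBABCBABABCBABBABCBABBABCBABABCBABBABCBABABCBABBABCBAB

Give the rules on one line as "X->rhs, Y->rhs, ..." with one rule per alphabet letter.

  step 0 ⇒ step 1: CBAC ⇒ B·AB·CB·B
    A ↦ CB
    B ↦ AB
    C ↦ B

A->CB, B->AB, C->B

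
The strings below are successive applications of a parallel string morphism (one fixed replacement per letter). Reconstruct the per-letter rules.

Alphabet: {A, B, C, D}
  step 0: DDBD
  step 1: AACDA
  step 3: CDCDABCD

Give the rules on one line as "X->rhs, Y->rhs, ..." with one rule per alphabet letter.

  step 0 ⇒ step 1: DDBD ⇒ A·A·CD·A
    B ↦ CD
    D ↦ A
    A ↦ B  (constrained at step 1)
    C ↦ D  (constrained at step 1)

A->B, B->CD, C->D, D->A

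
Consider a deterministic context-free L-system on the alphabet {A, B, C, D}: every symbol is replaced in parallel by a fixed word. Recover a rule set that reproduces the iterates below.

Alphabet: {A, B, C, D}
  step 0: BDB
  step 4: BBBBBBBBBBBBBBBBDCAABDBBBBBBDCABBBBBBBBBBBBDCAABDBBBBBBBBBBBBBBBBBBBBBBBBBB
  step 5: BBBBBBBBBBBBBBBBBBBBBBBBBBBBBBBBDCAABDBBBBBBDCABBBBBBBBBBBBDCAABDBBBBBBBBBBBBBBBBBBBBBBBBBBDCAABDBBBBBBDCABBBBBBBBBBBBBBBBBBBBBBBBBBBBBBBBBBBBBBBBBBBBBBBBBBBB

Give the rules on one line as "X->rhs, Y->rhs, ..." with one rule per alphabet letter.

A->BB, B->BB, C->ABD, D->DCA

  step 4 ⇒ step 5: BBBBBBBBBBBBBBBBDCAABDBBBBBBDCABBBBBBBBBBBBDCAABDBBBBBBBBBBBBBBBBBBBBBBBBBB ⇒ BB·BB·BB·BB·BB·BB·BB·BB·BB·BB·BB·BB·BB·BB·BB·BB·DCA·ABD·BB·BB·BB·DCA·BB·BB·BB·BB·BB·BB·DCA·ABD·BB·BB·BB·BB·BB·BB·BB·BB·BB·BB·BB·BB·BB·DCA·ABD·BB·BB·BB·DCA·BB·BB·BB·BB·BB·BB·BB·BB·BB·BB·BB·BB·BB·BB·BB·BB·BB·BB·BB·BB·BB·BB·BB·BB·BB·BB
    A ↦ BB
    B ↦ BB
    C ↦ ABD
    D ↦ DCA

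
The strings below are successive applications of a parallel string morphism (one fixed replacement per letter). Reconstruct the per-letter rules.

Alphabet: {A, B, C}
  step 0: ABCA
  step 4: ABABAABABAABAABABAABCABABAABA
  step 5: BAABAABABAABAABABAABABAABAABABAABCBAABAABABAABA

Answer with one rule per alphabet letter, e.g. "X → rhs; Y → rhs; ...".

  step 4 ⇒ step 5: ABABAABABAABAABABAABCABABAABA ⇒ BA·A·BA·A·BA·BA·A·BA·A·BA·BA·A·BA·BA·A·BA·A·BA·BA·A·BC·BA·A·BA·A·BA·BA·A·BA
    A ↦ BA
    B ↦ A
    C ↦ BC

A->BA, B->A, C->BC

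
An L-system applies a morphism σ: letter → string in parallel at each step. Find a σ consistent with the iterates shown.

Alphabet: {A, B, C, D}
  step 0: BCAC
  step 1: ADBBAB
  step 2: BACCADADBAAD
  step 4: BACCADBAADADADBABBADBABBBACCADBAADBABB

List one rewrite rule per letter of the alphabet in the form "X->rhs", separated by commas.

A->BA, B->AD, C->B, D->CC

  step 1 ⇒ step 2: ADBBAB ⇒ BA·CC·AD·AD·BA·AD
    A ↦ BA
    B ↦ AD
    D ↦ CC
  step 0 ⇒ step 1: BCAC ⇒ AD·B·BA·B
    C ↦ B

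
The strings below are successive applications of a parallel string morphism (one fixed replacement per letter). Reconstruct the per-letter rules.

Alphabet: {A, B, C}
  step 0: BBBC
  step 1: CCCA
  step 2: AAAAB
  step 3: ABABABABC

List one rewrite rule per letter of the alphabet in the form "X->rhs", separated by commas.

  step 2 ⇒ step 3: AAAAB ⇒ AB·AB·AB·AB·C
    A ↦ AB
    B ↦ C
  step 0 ⇒ step 1: BBBC ⇒ C·C·C·A
    C ↦ A

A->AB, B->C, C->A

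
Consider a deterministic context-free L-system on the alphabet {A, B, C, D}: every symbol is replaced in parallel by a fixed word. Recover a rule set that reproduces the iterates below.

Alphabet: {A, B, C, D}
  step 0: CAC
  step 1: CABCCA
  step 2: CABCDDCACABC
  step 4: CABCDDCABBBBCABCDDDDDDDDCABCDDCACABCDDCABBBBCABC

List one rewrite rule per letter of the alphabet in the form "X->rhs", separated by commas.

A->BC, B->DD, C->CA, D->BB

  step 1 ⇒ step 2: CABCCA ⇒ CA·BC·DD·CA·CA·BC
    A ↦ BC
    B ↦ DD
    C ↦ CA
    D ↦ BB  (constrained at step 2)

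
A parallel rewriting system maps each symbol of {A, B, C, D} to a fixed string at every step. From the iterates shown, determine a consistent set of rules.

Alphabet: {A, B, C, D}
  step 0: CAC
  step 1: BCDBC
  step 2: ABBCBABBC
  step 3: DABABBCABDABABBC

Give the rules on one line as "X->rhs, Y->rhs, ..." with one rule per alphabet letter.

  step 2 ⇒ step 3: ABBCBABBC ⇒ D·AB·AB·BC·AB·D·AB·AB·BC
    A ↦ D
    B ↦ AB
    C ↦ BC
  step 1 ⇒ step 2: BCDBC ⇒ AB·BC·B·AB·BC
    D ↦ B

A->D, B->AB, C->BC, D->B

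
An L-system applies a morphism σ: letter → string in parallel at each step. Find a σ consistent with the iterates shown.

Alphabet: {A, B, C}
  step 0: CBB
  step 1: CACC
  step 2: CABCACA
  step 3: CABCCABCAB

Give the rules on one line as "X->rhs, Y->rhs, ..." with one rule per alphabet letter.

  step 2 ⇒ step 3: CABCACA ⇒ CA·B·C·CA·B·CA·B
    A ↦ B
    B ↦ C
    C ↦ CA

A->B, B->C, C->CA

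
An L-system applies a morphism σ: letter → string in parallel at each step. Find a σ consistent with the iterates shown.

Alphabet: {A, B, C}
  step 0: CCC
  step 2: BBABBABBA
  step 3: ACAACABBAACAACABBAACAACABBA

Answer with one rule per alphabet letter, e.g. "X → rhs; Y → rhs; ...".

A->BBA, B->ACA, C->A

  step 2 ⇒ step 3: BBABBABBA ⇒ ACA·ACA·BBA·ACA·ACA·BBA·ACA·ACA·BBA
    A ↦ BBA
    B ↦ ACA
    C ↦ A  (constrained at step 0)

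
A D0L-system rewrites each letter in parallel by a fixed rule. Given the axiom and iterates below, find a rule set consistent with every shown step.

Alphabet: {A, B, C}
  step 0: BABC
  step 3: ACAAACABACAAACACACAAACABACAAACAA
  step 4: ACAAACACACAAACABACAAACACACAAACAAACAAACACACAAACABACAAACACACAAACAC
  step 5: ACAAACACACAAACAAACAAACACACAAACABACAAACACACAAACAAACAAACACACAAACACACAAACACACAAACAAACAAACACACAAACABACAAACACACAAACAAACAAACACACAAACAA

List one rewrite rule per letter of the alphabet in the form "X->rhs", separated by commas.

  step 4 ⇒ step 5: ACAAACACACAAACABACAAACACACAAACAAACAAACACACAAACABACAAACACACAAACAC ⇒ AC·AA·AC·AC·AC·AA·AC·AA·AC·AA·AC·AC·AC·AA·AC·AB·AC·AA·AC·AC·AC·AA·AC·AA·AC·AA·AC·AC·AC·AA·AC·AC·AC·AA·AC·AC·AC·AA·AC·AA·AC·AA·AC·AC·AC·AA·AC·AB·AC·AA·AC·AC·AC·AA·AC·AA·AC·AA·AC·AC·AC·AA·AC·AA
    A ↦ AC
    B ↦ AB
    C ↦ AA

A->AC, B->AB, C->AA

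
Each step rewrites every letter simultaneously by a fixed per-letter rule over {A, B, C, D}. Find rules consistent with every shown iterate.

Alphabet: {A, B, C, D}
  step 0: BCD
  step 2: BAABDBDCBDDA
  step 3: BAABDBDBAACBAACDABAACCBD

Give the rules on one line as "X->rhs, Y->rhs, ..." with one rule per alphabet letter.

A->BD, B->BAA, C->DA, D->C

  step 2 ⇒ step 3: BAABDBDCBDDA ⇒ BAA·BD·BD·BAA·C·BAA·C·DA·BAA·C·C·BD
    A ↦ BD
    B ↦ BAA
    C ↦ DA
    D ↦ C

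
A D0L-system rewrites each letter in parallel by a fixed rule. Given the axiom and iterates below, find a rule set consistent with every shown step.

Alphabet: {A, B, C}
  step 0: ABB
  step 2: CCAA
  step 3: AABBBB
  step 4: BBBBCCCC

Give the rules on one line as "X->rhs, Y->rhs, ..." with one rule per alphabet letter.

A->BB, B->C, C->A

  step 3 ⇒ step 4: AABBBB ⇒ BB·BB·C·C·C·C
    A ↦ BB
    B ↦ C
  step 2 ⇒ step 3: CCAA ⇒ A·A·BB·BB
    C ↦ A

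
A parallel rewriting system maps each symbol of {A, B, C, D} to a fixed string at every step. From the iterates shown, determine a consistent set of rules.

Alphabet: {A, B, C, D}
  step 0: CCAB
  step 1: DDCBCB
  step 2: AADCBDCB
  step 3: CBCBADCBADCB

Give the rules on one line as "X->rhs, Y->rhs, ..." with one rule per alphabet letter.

  step 2 ⇒ step 3: AADCBDCB ⇒ CB·CB·A·D·CB·A·D·CB
    A ↦ CB
    B ↦ CB
    C ↦ D
    D ↦ A

A->CB, B->CB, C->D, D->A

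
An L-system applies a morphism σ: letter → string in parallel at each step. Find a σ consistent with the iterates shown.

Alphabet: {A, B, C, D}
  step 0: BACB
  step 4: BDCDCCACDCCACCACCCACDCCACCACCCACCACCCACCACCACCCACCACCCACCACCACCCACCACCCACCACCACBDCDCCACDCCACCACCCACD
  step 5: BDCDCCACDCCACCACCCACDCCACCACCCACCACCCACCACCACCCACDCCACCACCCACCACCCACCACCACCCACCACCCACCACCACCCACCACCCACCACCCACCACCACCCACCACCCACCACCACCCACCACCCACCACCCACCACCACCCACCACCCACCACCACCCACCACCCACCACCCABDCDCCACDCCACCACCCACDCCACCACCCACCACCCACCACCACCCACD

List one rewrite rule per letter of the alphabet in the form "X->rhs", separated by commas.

  step 4 ⇒ step 5: BDCDCCACDCCACCACCCACDCCACCACCCACCACCCACCACCACCCACCACCCACCACCACCCACCACCCACCACCACBDCDCCACDCCACCACCCACD ⇒ BD·CD·CCA·CD·CCA·CCA·C·CCA·CD·CCA·CCA·C·CCA·CCA·C·CCA·CCA·CCA·C·CCA·CD·CCA·CCA·C·CCA·CCA·C·CCA·CCA·CCA·C·CCA·CCA·C·CCA·CCA·CCA·C·CCA·CCA·C·CCA·CCA·C·CCA·CCA·CCA·C·CCA·CCA·C·CCA·CCA·CCA·C·CCA·CCA·C·CCA·CCA·C·CCA·CCA·CCA·C·CCA·CCA·C·CCA·CCA·CCA·C·CCA·CCA·C·CCA·CCA·C·CCA·BD·CD·CCA·CD·CCA·CCA·C·CCA·CD·CCA·CCA·C·CCA·CCA·C·CCA·CCA·CCA·C·CCA·CD
    A ↦ C
    B ↦ BD
    C ↦ CCA
    D ↦ CD

A->C, B->BD, C->CCA, D->CD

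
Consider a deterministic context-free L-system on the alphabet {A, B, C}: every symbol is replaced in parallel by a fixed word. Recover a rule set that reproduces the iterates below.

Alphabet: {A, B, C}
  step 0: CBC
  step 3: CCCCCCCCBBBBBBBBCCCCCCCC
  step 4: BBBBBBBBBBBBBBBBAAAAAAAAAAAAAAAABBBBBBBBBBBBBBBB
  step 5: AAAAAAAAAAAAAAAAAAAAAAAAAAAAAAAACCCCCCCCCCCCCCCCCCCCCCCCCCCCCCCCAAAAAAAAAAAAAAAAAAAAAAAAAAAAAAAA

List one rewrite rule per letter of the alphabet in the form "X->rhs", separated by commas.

A->CC, B->AA, C->BB

  step 4 ⇒ step 5: BBBBBBBBBBBBBBBBAAAAAAAAAAAAAAAABBBBBBBBBBBBBBBB ⇒ AA·AA·AA·AA·AA·AA·AA·AA·AA·AA·AA·AA·AA·AA·AA·AA·CC·CC·CC·CC·CC·CC·CC·CC·CC·CC·CC·CC·CC·CC·CC·CC·AA·AA·AA·AA·AA·AA·AA·AA·AA·AA·AA·AA·AA·AA·AA·AA
    A ↦ CC
    B ↦ AA
  step 3 ⇒ step 4: CCCCCCCCBBBBBBBBCCCCCCCC ⇒ BB·BB·BB·BB·BB·BB·BB·BB·AA·AA·AA·AA·AA·AA·AA·AA·BB·BB·BB·BB·BB·BB·BB·BB
    C ↦ BB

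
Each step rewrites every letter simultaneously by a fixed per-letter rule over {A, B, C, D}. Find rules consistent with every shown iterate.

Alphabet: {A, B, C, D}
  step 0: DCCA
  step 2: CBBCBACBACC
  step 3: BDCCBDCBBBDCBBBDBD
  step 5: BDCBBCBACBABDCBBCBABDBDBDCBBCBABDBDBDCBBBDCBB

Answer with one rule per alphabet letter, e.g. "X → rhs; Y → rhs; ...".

A->BB, B->C, C->BD, D->BA

  step 2 ⇒ step 3: CBBCBACBACC ⇒ BD·C·C·BD·C·BB·BD·C·BB·BD·BD
    A ↦ BB
    B ↦ C
    C ↦ BD
    D ↦ BA  (constrained at step 0)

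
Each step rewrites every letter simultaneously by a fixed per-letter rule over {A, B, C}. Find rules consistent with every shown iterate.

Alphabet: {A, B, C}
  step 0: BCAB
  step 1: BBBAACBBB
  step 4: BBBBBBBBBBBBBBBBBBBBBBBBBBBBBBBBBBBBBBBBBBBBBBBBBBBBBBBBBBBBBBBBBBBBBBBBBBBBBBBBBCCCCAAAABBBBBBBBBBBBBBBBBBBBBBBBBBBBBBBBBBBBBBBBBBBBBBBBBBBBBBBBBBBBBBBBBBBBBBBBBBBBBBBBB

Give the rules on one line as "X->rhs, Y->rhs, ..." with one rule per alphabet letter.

  step 0 ⇒ step 1: BCAB ⇒ BBB·AA·C·BBB
    A ↦ C
    B ↦ BBB
    C ↦ AA

A->C, B->BBB, C->AA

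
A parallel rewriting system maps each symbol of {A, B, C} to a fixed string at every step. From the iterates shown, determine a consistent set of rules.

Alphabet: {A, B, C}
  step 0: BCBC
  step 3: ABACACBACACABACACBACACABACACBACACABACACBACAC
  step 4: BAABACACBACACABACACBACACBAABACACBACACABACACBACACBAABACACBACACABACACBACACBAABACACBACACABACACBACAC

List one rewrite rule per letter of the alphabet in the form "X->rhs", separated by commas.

  step 3 ⇒ step 4: ABACACBACACABACACBACACABACACBACACABACACBACAC ⇒ BA·A·BA·CAC·BA·CAC·A·BA·CAC·BA·CAC·BA·A·BA·CAC·BA·CAC·A·BA·CAC·BA·CAC·BA·A·BA·CAC·BA·CAC·A·BA·CAC·BA·CAC·BA·A·BA·CAC·BA·CAC·A·BA·CAC·BA·CAC
    A ↦ BA
    B ↦ A
    C ↦ CAC

A->BA, B->A, C->CAC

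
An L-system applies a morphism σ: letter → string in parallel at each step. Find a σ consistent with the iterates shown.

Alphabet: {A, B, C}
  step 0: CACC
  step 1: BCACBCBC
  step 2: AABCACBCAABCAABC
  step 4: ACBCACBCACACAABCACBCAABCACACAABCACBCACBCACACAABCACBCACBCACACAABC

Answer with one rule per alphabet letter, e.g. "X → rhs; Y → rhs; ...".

  step 1 ⇒ step 2: BCACBCBC ⇒ AA·BC·AC·BC·AA·BC·AA·BC
    A ↦ AC
    B ↦ AA
    C ↦ BC

A->AC, B->AA, C->BC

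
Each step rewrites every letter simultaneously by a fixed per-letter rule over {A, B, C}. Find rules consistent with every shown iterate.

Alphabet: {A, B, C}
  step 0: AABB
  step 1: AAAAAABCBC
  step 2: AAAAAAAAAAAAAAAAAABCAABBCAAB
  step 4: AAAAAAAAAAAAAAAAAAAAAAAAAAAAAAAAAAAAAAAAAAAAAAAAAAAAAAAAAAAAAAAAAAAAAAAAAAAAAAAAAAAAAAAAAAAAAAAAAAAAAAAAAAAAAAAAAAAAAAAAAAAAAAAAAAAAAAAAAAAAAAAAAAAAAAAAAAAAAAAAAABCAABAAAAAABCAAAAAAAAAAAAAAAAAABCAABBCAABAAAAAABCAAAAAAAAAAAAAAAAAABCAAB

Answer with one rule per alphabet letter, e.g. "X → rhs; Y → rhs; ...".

  step 1 ⇒ step 2: AAAAAABCBC ⇒ AAA·AAA·AAA·AAA·AAA·AAA·BC·AAB·BC·AAB
    A ↦ AAA
    B ↦ BC
    C ↦ AAB

A->AAA, B->BC, C->AAB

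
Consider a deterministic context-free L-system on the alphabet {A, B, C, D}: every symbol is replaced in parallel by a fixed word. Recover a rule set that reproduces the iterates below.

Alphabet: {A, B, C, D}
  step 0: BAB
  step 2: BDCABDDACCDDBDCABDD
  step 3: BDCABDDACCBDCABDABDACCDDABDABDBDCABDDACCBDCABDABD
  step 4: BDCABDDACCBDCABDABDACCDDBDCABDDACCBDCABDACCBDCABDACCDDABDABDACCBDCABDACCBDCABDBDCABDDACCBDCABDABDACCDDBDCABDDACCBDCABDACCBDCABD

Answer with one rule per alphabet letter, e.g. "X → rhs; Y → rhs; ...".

A->ACC, B->BDC, C->D, D->ABD

  step 3 ⇒ step 4: BDCABDDACCBDCABDABDACCDDABDABDBDCABDDACCBDCABDABD ⇒ BDC·ABD·D·ACC·BDC·ABD·ABD·ACC·D·D·BDC·ABD·D·ACC·BDC·ABD·ACC·BDC·ABD·ACC·D·D·ABD·ABD·ACC·BDC·ABD·ACC·BDC·ABD·BDC·ABD·D·ACC·BDC·ABD·ABD·ACC·D·D·BDC·ABD·D·ACC·BDC·ABD·ACC·BDC·ABD
    A ↦ ACC
    B ↦ BDC
    C ↦ D
    D ↦ ABD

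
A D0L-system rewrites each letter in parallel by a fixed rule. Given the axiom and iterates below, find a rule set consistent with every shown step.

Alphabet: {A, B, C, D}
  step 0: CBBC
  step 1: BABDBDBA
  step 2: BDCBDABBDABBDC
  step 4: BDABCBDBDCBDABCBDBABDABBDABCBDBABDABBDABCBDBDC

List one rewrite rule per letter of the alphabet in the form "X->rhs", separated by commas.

  step 1 ⇒ step 2: BABDBDBA ⇒ BD·C·BD·AB·BD·AB·BD·C
    A ↦ C
    B ↦ BD
    D ↦ AB
  step 0 ⇒ step 1: CBBC ⇒ BA·BD·BD·BA
    C ↦ BA

A->C, B->BD, C->BA, D->AB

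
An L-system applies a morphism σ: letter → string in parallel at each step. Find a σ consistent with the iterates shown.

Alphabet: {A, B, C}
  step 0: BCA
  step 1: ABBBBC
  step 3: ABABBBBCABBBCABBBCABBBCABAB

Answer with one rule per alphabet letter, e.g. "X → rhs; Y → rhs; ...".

  step 0 ⇒ step 1: BCA ⇒ AB·B·BBC
    A ↦ BBC
    B ↦ AB
    C ↦ B

A->BBC, B->AB, C->B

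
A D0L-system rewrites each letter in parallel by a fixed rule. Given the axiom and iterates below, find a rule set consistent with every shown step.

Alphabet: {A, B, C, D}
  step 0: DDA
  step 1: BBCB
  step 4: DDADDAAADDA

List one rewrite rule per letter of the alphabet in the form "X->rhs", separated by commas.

  step 0 ⇒ step 1: DDA ⇒ B·B·CB
    A ↦ CB
    D ↦ B
    B ↦ A  (constrained at step 1)
    C ↦ DD  (constrained at step 1)

A->CB, B->A, C->DD, D->B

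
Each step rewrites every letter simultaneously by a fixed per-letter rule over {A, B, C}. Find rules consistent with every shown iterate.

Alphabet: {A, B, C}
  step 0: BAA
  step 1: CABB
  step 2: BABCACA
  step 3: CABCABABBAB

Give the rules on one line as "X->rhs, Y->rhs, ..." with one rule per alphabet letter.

  step 2 ⇒ step 3: BABCACA ⇒ CA·B·CA·BA·B·BA·B
    A ↦ B
    B ↦ CA
    C ↦ BA

A->B, B->CA, C->BA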